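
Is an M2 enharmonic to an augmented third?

A major second spans 2 semitones; an augmented third spans 5.
The spans differ, so they are not enharmonic equivalents.

No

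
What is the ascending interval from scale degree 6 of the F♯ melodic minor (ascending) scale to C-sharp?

Scale degree 6 of F# melodic minor (ascending) is D#.
D# up to C#: letters D→C make it a seventh; 10 semitones makes it minor.

minor seventh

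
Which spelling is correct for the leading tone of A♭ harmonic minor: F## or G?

G

Each scale degree takes a distinct letter name. Degree 7 of a scale on A must use the letter G.
G and F## are enharmonically the same pitch, but only G uses the letter G, so it is the correct spelling here.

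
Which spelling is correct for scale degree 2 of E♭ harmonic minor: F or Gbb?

F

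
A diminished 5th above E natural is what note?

E up a perfect fifth is B, so the target letter is B.
From E, a diminished fifth is 6 semitones up: Bb.

Bb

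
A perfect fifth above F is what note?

C

F up a perfect fifth is C, so the target letter is C.
From F, a perfect fifth is 7 semitones up: C.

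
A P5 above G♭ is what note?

A fifth above G lands on the letter D.
A perfect fifth spans 7 semitones, so Gb moves to pitch class 1. On the letter D that is Db.

Db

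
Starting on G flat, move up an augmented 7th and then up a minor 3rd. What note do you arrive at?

A

An augmented seventh up from Gb is F# (letter F, 12 semitones up).
A minor third up from F# is A (letter A, 3 semitones up).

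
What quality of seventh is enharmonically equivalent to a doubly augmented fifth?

diminished

A doubly augmented fifth spans 9 semitones.
A seventh spanning 9 semitones is diminished (the major seventh is 11).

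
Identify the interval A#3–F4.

Counting letters A–B–C–D–E–F gives a sixth.
A#→F = 7 semitones, 2 narrower than the major sixth (9), so diminished.

diminished sixth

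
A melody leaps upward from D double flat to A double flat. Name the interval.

The letter names run D→A, a span of 4 letter steps, so the interval is some kind of fifth.
Dbb to Abb is 7 semitones. A perfect fifth is 7, so 7 makes it perfect.

perfect fifth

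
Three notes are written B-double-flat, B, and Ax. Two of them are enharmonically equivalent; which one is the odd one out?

In 12-tone equal temperament, enharmonic equivalents share a pitch class. Bbb is pitch class 9; B is pitch class 11; A## is pitch class 11.
B and A## share pitch class 11, while Bbb is pitch class 9.

Bbb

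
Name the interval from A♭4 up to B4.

Counting letters A–B gives a second.
Ab→B = 3 semitones, 1 wider than the major second (2), so augmented.

augmented second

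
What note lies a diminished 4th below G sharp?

D##

A fourth below G lands on the letter D.
A diminished fourth spans 4 semitones, so G# moves to pitch class 4. On the letter D that is D##.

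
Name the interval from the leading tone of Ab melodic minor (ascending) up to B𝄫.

The leading tone of Ab melodic minor (ascending) is G.
G up to Bbb: letters G→B make it a third; 2 semitones makes it diminished.

diminished third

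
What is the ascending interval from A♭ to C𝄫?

diminished third

Counting letters A–B–C gives a third.
Ab→Cbb = 2 semitones, 2 narrower than the major third (4), so diminished.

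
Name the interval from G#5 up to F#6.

The letter names run G→F, a span of 6 letter steps, so the interval is some kind of seventh.
G# to F# is 10 semitones. A major seventh is 11, so 10 makes it minor.

minor seventh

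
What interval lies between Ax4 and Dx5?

The letter names run A→D, a span of 3 letter steps, so the interval is some kind of fourth.
A## to D## is 5 semitones. A perfect fourth is 5, so 5 makes it perfect.

perfect fourth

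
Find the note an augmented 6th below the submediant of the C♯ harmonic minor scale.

Cb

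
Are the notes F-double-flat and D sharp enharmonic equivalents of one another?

Fbb is pitch class 3; D# is pitch class 3.
All spellings map to pitch class 3, so they are enharmonically equivalent.

Yes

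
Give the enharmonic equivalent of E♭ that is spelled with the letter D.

D#

Plain D sits 1 semitone below Eb, so on the letter D the same pitch needs a sharp: D#.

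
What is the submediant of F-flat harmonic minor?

Dbb

The Fb harmonic minor scale runs Fb Gb Abb Bbb Cb Dbb Eb.
Degree 6 is Dbb.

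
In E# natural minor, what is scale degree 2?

F##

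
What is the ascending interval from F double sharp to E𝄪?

The letter names run F→E, a span of 6 letter steps, so the interval is some kind of seventh.
F## to E## is 11 semitones. A major seventh is 11, so 11 makes it major.

major seventh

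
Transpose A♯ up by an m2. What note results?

B

A second above A lands on the letter B.
A minor second spans 1 semitone, so A# moves to pitch class 11. On the letter B that is B.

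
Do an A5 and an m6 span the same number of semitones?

Yes

An augmented fifth spans 8 semitones; a minor sixth spans 8.
They are enharmonically equivalent.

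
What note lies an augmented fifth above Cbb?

Gb

A fifth above C lands on the letter G.
An augmented fifth spans 8 semitones, so Cbb moves to pitch class 6. On the letter G that is Gb.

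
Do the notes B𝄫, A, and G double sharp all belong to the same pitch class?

Bbb = pitch class 9 and A = pitch class 9 and G## = pitch class 9 — the same pitch class, so they are enharmonic equivalents.

Yes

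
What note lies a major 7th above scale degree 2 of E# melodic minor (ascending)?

E##

Scale degree 2 of E# melodic minor (ascending) is F##.
A major seventh (11 semitones) above F## lands on the letter E, giving E##.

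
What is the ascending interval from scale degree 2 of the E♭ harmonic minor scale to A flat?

minor third

Scale degree 2 of Eb harmonic minor is F.
F up to Ab: letters F→A make it a third; 3 semitones makes it minor.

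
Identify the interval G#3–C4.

diminished fourth

The letter names run G→C, a span of 3 letter steps, so the interval is some kind of fourth.
G# to C is 4 semitones. A perfect fourth is 5, so 4 makes it diminished.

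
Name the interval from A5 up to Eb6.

Counting letters A–B–C–D–E gives a fifth.
A→Eb = 6 semitones, 1 narrower than the perfect fifth (7), so diminished.

diminished fifth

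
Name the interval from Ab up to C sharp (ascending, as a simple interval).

augmented third

Counting letters A–B–C gives a third.
Ab→C# = 5 semitones, 1 wider than the major third (4), so augmented.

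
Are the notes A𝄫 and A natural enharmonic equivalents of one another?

Two spellings are enharmonically equivalent only if they share a pitch class.
Here Abb → 7, A → 9; 7 ≠ 9, so they are not.

No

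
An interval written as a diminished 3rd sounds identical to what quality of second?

major

A diminished third spans 2 semitones.
A second spanning 2 semitones is major (the major second is 2).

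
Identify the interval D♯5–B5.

The letter names run D→B, a span of 5 letter steps, so the interval is some kind of sixth.
D# to B is 8 semitones. A major sixth is 9, so 8 makes it minor.

minor sixth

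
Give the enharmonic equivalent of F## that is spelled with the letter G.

G

F## is pitch class 7. The letter G alone is pitch class 7.
Pitch class 7 on G needs no accidental: G.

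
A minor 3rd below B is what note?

G#

B down a major third is G, so the target letter is G.
From B, a minor third is 3 semitones down: G#.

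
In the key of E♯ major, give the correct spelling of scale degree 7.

D##

Degree 7 takes the letter 6 steps above E, which is D.
In major, degree 7 sits 11 semitones above the tonic. E# + 11 semitones is pitch class 4, spelled on D as D##.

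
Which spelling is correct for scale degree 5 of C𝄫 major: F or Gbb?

Each scale degree takes a distinct letter name. Degree 5 of a scale on C must use the letter G.
Gbb and F are enharmonically the same pitch, but only Gbb uses the letter G, so it is the correct spelling here.

Gbb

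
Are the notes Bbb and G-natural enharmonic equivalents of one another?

Bbb is pitch class 9; G is pitch class 7.
The pitch classes differ (9 vs. 7), so they are not enharmonic equivalents.

No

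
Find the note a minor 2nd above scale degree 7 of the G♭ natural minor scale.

Scale degree 7 of Gb natural minor is Fb.
A minor second (1 semitone) above Fb lands on the letter G, giving Gbb.

Gbb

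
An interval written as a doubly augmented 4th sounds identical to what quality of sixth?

diminished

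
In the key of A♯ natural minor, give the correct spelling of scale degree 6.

F#

Degree 6 takes the letter 5 steps above A, which is F.
In natural minor, degree 6 sits 8 semitones above the tonic. A# + 8 semitones is pitch class 6, spelled on F as F#.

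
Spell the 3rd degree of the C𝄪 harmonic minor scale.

Degree 3 takes the letter 2 steps above C, which is E.
In harmonic minor, degree 3 sits 3 semitones above the tonic. C## + 3 semitones is pitch class 5, spelled on E as E#.

E#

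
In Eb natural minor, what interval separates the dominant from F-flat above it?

diminished fifth

The dominant of Eb natural minor is Bb.
Bb up to Fb: letters B→F make it a fifth; 6 semitones makes it diminished.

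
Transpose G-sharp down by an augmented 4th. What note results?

D

A fourth below G lands on the letter D.
An augmented fourth spans 6 semitones, so G# moves to pitch class 2. On the letter D that is D.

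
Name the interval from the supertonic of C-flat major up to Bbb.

minor sixth

The supertonic of Cb major is Db.
Db up to Bbb: letters D→B make it a sixth; 8 semitones makes it minor.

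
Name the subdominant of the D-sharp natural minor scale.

G#

Degree 4 takes the letter 3 steps above D, which is G.
In natural minor, degree 4 sits 5 semitones above the tonic. D# + 5 semitones is pitch class 8, spelled on G as G#.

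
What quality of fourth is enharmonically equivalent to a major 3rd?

diminished

A major third spans 4 semitones.
A fourth spanning 4 semitones is diminished (the perfect fourth is 5).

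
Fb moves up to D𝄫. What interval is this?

minor sixth

Counting letters F–G–A–B–C–D gives a sixth.
Fb→Dbb = 8 semitones, 1 narrower than the major sixth (9), so minor.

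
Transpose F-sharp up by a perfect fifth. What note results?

F up a perfect fifth is C, so the target letter is C.
From F#, a perfect fifth is 7 semitones up: C#.

C#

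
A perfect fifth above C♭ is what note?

C up a perfect fifth is G, so the target letter is G.
From Cb, a perfect fifth is 7 semitones up: Gb.

Gb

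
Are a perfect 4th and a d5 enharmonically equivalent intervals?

A perfect fourth spans 5 semitones; a diminished fifth spans 6.
The spans differ, so they are not enharmonic equivalents.

No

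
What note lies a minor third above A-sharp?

C#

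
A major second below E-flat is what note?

Db

E down a major second is D, so the target letter is D.
From Eb, a major second is 2 semitones down: Db.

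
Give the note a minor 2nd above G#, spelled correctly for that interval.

A

G up a major second is A, so the target letter is A.
From G#, a minor second is 1 semitone up: A.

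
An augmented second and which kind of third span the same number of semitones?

minor

An augmented second spans 3 semitones.
A third spanning 3 semitones is minor (the major third is 4).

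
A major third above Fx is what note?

A third above F lands on the letter A.
A major third spans 4 semitones, so F## moves to pitch class 11. On the letter A that is A##.

A##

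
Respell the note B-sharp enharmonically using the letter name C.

B# is pitch class 0. The letter C alone is pitch class 0.
Pitch class 0 on C needs no accidental: C.

C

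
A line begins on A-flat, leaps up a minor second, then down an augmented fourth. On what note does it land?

Fbb

A minor second up from Ab is Bbb (letter B, 1 semitone up).
An augmented fourth down from Bbb is Fbb (letter F, 6 semitones down).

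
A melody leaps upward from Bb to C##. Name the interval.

The letter names run B→C, a span of 1 letter step, so the interval is some kind of second.
Bb to C## is 4 semitones. A major second is 2, so 4 makes it doubly augmented.

doubly augmented second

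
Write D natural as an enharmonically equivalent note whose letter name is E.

D is pitch class 2. The letter E alone is pitch class 4.
To reach pitch class 2 from E requires an offset of -2 semitones, i.e. double flat: Ebb.

Ebb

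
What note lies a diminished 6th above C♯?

C up a major sixth is A, so the target letter is A.
From C#, a diminished sixth is 7 semitones up: Ab.

Ab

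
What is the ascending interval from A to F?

minor sixth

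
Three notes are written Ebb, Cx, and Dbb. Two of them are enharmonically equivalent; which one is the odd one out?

Dbb

In 12-tone equal temperament, enharmonic equivalents share a pitch class. Ebb is pitch class 2; C## is pitch class 2; Dbb is pitch class 0.
Ebb and C## share pitch class 2, while Dbb is pitch class 0.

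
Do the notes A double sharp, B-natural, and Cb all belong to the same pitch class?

A## = pitch class 11 and B = pitch class 11 and Cb = pitch class 11 — the same pitch class, so they are enharmonic equivalents.

Yes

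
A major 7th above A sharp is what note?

A seventh above A lands on the letter G.
A major seventh spans 11 semitones, so A# moves to pitch class 9. On the letter G that is G##.

G##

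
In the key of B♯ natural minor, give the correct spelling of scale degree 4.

Degree 4 takes the letter 3 steps above B, which is E.
In natural minor, degree 4 sits 5 semitones above the tonic. B# + 5 semitones is pitch class 5, spelled on E as E#.

E#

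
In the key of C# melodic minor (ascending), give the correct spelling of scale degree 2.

Degree 2 takes the letter 1 step above C, which is D.
In melodic minor (ascending), degree 2 sits 2 semitones above the tonic. C# + 2 semitones is pitch class 3, spelled on D as D#.

D#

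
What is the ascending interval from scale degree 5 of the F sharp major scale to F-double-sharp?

Scale degree 5 of F# major is C#.
C# up to F##: letters C→F make it a fourth; 6 semitones makes it augmented.

augmented fourth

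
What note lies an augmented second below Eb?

Dbb

A second below E lands on the letter D.
An augmented second spans 3 semitones, so Eb moves to pitch class 0. On the letter D that is Dbb.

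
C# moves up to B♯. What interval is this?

major seventh

Counting letters C–D–E–F–G–A–B gives a seventh.
C#→B# = 11 semitones, exactly the major seventh.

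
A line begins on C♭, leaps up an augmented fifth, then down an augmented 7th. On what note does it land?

Abb

An augmented fifth up from Cb is G (letter G, 8 semitones up).
An augmented seventh down from G is Abb (letter A, 12 semitones down).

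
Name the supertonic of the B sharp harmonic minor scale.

The B# harmonic minor scale runs B# C## D# E# F## G# A##.
Degree 2 is C##.

C##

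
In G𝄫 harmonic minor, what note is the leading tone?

Fb

Degree 7 takes the letter 6 steps above G, which is F.
In harmonic minor, degree 7 sits 11 semitones above the tonic. Gbb + 11 semitones is pitch class 4, spelled on F as Fb.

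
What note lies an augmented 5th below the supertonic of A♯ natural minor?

E

The supertonic of A# natural minor is B#.
An augmented fifth (8 semitones) below B# lands on the letter E, giving E.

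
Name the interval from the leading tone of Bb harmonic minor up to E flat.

The leading tone of Bb harmonic minor is A.
A up to Eb: letters A→E make it a fifth; 6 semitones makes it diminished.

diminished fifth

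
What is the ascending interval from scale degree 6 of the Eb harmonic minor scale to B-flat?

major seventh

Scale degree 6 of Eb harmonic minor is Cb.
Cb up to Bb: letters C→B make it a seventh; 11 semitones makes it major.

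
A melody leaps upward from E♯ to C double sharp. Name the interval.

Counting letters E–F–G–A–B–C gives a sixth.
E#→C## = 9 semitones, exactly the major sixth.

major sixth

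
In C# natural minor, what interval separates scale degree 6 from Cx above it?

Scale degree 6 of C# natural minor is A.
A up to C##: letters A→C make it a third; 5 semitones makes it augmented.

augmented third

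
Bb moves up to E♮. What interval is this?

Counting letters B–C–D–E gives a fourth.
Bb→E = 6 semitones, 1 wider than the perfect fourth (5), so augmented.

augmented fourth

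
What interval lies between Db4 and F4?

The letter names run D→F, a span of 2 letter steps, so the interval is some kind of third.
Db to F is 4 semitones. A major third is 4, so 4 makes it major.

major third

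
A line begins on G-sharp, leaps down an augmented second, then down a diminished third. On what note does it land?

D#

An augmented second down from G# is F (letter F, 3 semitones down).
A diminished third down from F is D# (letter D, 2 semitones down).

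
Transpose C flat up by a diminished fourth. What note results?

A fourth above C lands on the letter F.
A diminished fourth spans 4 semitones, so Cb moves to pitch class 3. On the letter F that is Fbb.

Fbb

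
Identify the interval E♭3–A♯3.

doubly augmented fourth

The letter names run E→A, a span of 3 letter steps, so the interval is some kind of fourth.
Eb to A# is 7 semitones. A perfect fourth is 5, so 7 makes it doubly augmented.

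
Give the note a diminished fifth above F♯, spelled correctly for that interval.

A fifth above F lands on the letter C.
A diminished fifth spans 6 semitones, so F# moves to pitch class 0. On the letter C that is C.

C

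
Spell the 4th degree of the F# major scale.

B

Degree 4 takes the letter 3 steps above F, which is B.
In major, degree 4 sits 5 semitones above the tonic. F# + 5 semitones is pitch class 11, spelled on B as B.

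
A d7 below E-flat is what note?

E down a major seventh is F, so the target letter is F.
From Eb, a diminished seventh is 9 semitones down: F#.

F#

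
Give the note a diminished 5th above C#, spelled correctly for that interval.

G

A fifth above C lands on the letter G.
A diminished fifth spans 6 semitones, so C# moves to pitch class 7. On the letter G that is G.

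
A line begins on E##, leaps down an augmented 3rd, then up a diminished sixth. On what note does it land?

An augmented third down from E## is C# (letter C, 5 semitones down).
A diminished sixth up from C# is Ab (letter A, 7 semitones up).

Ab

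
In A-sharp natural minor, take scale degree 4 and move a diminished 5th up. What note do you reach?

Scale degree 4 of A# natural minor is D#.
A diminished fifth (6 semitones) above D# lands on the letter A, giving A.

A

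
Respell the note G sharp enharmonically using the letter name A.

G# is pitch class 8. The letter A alone is pitch class 9.
To reach pitch class 8 from A requires an offset of -1 semitone, i.e. flat: Ab.

Ab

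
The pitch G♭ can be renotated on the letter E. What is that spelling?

Gb is pitch class 6. The letter E alone is pitch class 4.
To reach pitch class 6 from E requires an offset of +2 semitones, i.e. double sharp: E##.

E##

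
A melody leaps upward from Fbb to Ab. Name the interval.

The letter names run F→A, a span of 2 letter steps, so the interval is some kind of third.
Fbb to Ab is 5 semitones. A major third is 4, so 5 makes it augmented.

augmented third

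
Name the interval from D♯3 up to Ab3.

The letter names run D→A, a span of 4 letter steps, so the interval is some kind of fifth.
D# to Ab is 5 semitones. A perfect fifth is 7, so 5 makes it doubly diminished.

doubly diminished fifth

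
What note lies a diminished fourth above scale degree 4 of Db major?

Cbb

Scale degree 4 of Db major is Gb.
A diminished fourth (4 semitones) above Gb lands on the letter C, giving Cbb.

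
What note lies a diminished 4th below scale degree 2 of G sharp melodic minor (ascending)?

Scale degree 2 of G# melodic minor (ascending) is A#.
A diminished fourth (4 semitones) below A# lands on the letter E, giving E##.

E##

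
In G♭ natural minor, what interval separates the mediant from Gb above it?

major sixth

The mediant of Gb natural minor is Bbb.
Bbb up to Gb: letters B→G make it a sixth; 9 semitones makes it major.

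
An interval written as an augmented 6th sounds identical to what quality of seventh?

minor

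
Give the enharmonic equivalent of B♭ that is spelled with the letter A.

Plain A sits 1 semitone below Bb, so on the letter A the same pitch needs a sharp: A#.

A#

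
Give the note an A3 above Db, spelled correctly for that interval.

F#

A third above D lands on the letter F.
An augmented third spans 5 semitones, so Db moves to pitch class 6. On the letter F that is F#.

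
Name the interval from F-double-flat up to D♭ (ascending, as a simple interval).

The letter names run F→D, a span of 5 letter steps, so the interval is some kind of sixth.
Fbb to Db is 10 semitones. A major sixth is 9, so 10 makes it augmented.

augmented sixth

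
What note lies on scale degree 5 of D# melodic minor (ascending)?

The D# melodic minor (ascending) scale runs D# E# F# G# A# B# C##.
Degree 5 is A#.

A#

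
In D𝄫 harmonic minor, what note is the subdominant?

Degree 4 takes the letter 3 steps above D, which is G.
In harmonic minor, degree 4 sits 5 semitones above the tonic. Dbb + 5 semitones is pitch class 5, spelled on G as Gbb.

Gbb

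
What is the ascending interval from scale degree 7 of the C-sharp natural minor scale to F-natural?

Scale degree 7 of C# natural minor is B.
B up to F: letters B→F make it a fifth; 6 semitones makes it diminished.

diminished fifth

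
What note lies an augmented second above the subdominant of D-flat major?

A

The subdominant of Db major is Gb.
An augmented second (3 semitones) above Gb lands on the letter A, giving A.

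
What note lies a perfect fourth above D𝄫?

Gbb

D up a perfect fourth is G, so the target letter is G.
From Dbb, a perfect fourth is 5 semitones up: Gbb.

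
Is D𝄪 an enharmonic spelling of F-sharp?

No

Two spellings are enharmonically equivalent only if they share a pitch class.
Here D## → 4, F# → 6; 4 ≠ 6, so they are not.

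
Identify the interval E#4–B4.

Counting letters E–F–G–A–B gives a fifth.
E#→B = 6 semitones, 1 narrower than the perfect fifth (7), so diminished.

diminished fifth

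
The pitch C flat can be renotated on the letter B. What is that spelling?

Cb is pitch class 11. The letter B alone is pitch class 11.
Pitch class 11 on B needs no accidental: B.

B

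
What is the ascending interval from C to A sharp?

augmented sixth

Counting letters C–D–E–F–G–A gives a sixth.
C→A# = 10 semitones, 1 wider than the major sixth (9), so augmented.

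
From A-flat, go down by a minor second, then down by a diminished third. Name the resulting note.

E#

A minor second down from Ab is G (letter G, 1 semitone down).
A diminished third down from G is E# (letter E, 2 semitones down).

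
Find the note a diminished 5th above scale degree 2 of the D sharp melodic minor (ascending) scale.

Scale degree 2 of D# melodic minor (ascending) is E#.
A diminished fifth (6 semitones) above E# lands on the letter B, giving B.

B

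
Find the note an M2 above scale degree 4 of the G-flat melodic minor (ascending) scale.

Db

Scale degree 4 of Gb melodic minor (ascending) is Cb.
A major second (2 semitones) above Cb lands on the letter D, giving Db.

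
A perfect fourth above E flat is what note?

A fourth above E lands on the letter A.
A perfect fourth spans 5 semitones, so Eb moves to pitch class 8. On the letter A that is Ab.

Ab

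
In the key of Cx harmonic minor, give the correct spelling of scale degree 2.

The C## harmonic minor scale runs C## D## E# F## G## A# B##.
Degree 2 is D##.

D##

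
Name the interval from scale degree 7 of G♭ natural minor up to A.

Scale degree 7 of Gb natural minor is Fb.
Fb up to A: letters F→A make it a third; 5 semitones makes it augmented.

augmented third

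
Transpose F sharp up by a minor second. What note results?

G

A second above F lands on the letter G.
A minor second spans 1 semitone, so F# moves to pitch class 7. On the letter G that is G.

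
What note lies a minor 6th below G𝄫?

Bbb

A sixth below G lands on the letter B.
A minor sixth spans 8 semitones, so Gbb moves to pitch class 9. On the letter B that is Bbb.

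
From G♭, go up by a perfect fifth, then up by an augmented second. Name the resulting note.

E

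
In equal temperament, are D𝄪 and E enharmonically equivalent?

Yes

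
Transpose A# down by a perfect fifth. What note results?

A down a perfect fifth is D, so the target letter is D.
From A#, a perfect fifth is 7 semitones down: D#.

D#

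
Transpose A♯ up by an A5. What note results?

E##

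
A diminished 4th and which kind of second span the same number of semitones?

doubly augmented

A diminished fourth spans 4 semitones.
A second spanning 4 semitones is doubly augmented (the major second is 2).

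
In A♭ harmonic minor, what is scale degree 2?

The Ab harmonic minor scale runs Ab Bb Cb Db Eb Fb G.
Degree 2 is Bb.

Bb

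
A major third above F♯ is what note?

A#

A third above F lands on the letter A.
A major third spans 4 semitones, so F# moves to pitch class 10. On the letter A that is A#.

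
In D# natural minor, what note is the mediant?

The D# natural minor scale runs D# E# F# G# A# B C#.
Degree 3 is F#.

F#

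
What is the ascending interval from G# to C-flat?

The letter names run G→C, a span of 3 letter steps, so the interval is some kind of fourth.
G# to Cb is 3 semitones. A perfect fourth is 5, so 3 makes it doubly diminished.

doubly diminished fourth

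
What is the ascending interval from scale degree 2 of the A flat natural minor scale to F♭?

diminished fifth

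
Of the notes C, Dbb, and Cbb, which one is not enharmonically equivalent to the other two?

Cbb

In 12-tone equal temperament, enharmonic equivalents share a pitch class. C is pitch class 0; Dbb is pitch class 0; Cbb is pitch class 10.
C and Dbb share pitch class 0, while Cbb is pitch class 10.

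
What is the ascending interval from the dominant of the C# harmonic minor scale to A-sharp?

The dominant of C# harmonic minor is G#.
G# up to A#: letters G→A make it a second; 2 semitones makes it major.

major second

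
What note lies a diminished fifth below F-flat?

Bb

A fifth below F lands on the letter B.
A diminished fifth spans 6 semitones, so Fb moves to pitch class 10. On the letter B that is Bb.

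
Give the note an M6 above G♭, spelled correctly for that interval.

A sixth above G lands on the letter E.
A major sixth spans 9 semitones, so Gb moves to pitch class 3. On the letter E that is Eb.

Eb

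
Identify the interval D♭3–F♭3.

minor third

Counting letters D–E–F gives a third.
Db→Fb = 3 semitones, 1 narrower than the major third (4), so minor.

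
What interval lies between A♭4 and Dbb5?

diminished fourth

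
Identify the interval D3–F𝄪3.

The letter names run D→F, a span of 2 letter steps, so the interval is some kind of third.
D to F## is 5 semitones. A major third is 4, so 5 makes it augmented.

augmented third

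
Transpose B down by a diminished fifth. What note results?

E#

B down a perfect fifth is E, so the target letter is E.
From B, a diminished fifth is 6 semitones down: E#.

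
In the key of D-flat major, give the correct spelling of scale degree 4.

Gb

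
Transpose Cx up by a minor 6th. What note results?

A sixth above C lands on the letter A.
A minor sixth spans 8 semitones, so C## moves to pitch class 10. On the letter A that is A#.

A#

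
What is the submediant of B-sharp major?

G##

Degree 6 takes the letter 5 steps above B, which is G.
In major, degree 6 sits 9 semitones above the tonic. B# + 9 semitones is pitch class 9, spelled on G as G##.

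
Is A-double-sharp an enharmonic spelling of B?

Yes

A## = pitch class 11 and B = pitch class 11 — the same pitch class, so they are enharmonic equivalents.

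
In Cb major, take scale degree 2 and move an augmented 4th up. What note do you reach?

G

Scale degree 2 of Cb major is Db.
An augmented fourth (6 semitones) above Db lands on the letter G, giving G.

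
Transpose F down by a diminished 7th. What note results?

G#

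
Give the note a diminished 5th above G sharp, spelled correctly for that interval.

A fifth above G lands on the letter D.
A diminished fifth spans 6 semitones, so G# moves to pitch class 2. On the letter D that is D.

D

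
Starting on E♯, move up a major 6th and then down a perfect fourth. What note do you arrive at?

G##

A major sixth up from E# is C## (letter C, 9 semitones up).
A perfect fourth down from C## is G## (letter G, 5 semitones down).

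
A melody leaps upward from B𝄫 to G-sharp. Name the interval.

The letter names run B→G, a span of 5 letter steps, so the interval is some kind of sixth.
Bbb to G# is 11 semitones. A major sixth is 9, so 11 makes it doubly augmented.

doubly augmented sixth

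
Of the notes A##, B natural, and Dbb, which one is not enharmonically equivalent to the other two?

In 12-tone equal temperament, enharmonic equivalents share a pitch class. A## is pitch class 11; B is pitch class 11; Dbb is pitch class 0.
A## and B share pitch class 11, while Dbb is pitch class 0.

Dbb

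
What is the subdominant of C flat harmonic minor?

Fb

The Cb harmonic minor scale runs Cb Db Ebb Fb Gb Abb Bb.
Degree 4 is Fb.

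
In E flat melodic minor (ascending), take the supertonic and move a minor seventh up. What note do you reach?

Eb

The supertonic of Eb melodic minor (ascending) is F.
A minor seventh (10 semitones) above F lands on the letter E, giving Eb.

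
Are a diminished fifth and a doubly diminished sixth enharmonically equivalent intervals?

Yes

A diminished fifth spans 6 semitones; a doubly diminished sixth spans 6.
They are enharmonically equivalent.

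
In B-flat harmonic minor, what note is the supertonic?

The Bb harmonic minor scale runs Bb C Db Eb F Gb A.
Degree 2 is C.

C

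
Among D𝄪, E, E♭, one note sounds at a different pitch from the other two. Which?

In 12-tone equal temperament, enharmonic equivalents share a pitch class. D## is pitch class 4; E is pitch class 4; Eb is pitch class 3.
D## and E share pitch class 4, while Eb is pitch class 3.

Eb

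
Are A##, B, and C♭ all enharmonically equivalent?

Yes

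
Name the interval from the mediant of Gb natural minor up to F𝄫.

The mediant of Gb natural minor is Bbb.
Bbb up to Fbb: letters B→F make it a fifth; 6 semitones makes it diminished.

diminished fifth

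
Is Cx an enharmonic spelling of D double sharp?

No

Two spellings are enharmonically equivalent only if they share a pitch class.
Here C## → 2, D## → 4; 2 ≠ 4, so they are not.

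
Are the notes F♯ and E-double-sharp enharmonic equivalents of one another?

F# = pitch class 6 and E## = pitch class 6 — the same pitch class, so they are enharmonic equivalents.

Yes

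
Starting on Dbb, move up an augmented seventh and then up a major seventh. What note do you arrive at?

B

An augmented seventh up from Dbb is C (letter C, 12 semitones up).
A major seventh up from C is B (letter B, 11 semitones up).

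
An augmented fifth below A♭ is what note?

A fifth below A lands on the letter D.
An augmented fifth spans 8 semitones, so Ab moves to pitch class 0. On the letter D that is Dbb.

Dbb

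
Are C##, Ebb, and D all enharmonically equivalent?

Yes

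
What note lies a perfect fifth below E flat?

Ab

A fifth below E lands on the letter A.
A perfect fifth spans 7 semitones, so Eb moves to pitch class 8. On the letter A that is Ab.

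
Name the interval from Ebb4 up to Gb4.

major third

The letter names run E→G, a span of 2 letter steps, so the interval is some kind of third.
Ebb to Gb is 4 semitones. A major third is 4, so 4 makes it major.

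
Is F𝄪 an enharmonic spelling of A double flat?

Yes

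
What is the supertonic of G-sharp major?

A#

Degree 2 takes the letter 1 step above G, which is A.
In major, degree 2 sits 2 semitones above the tonic. G# + 2 semitones is pitch class 10, spelled on A as A#.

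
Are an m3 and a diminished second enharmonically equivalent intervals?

A minor third spans 3 semitones; a diminished second spans 0.
The spans differ, so they are not enharmonic equivalents.

No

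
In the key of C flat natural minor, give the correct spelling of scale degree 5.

Gb

Degree 5 takes the letter 4 steps above C, which is G.
In natural minor, degree 5 sits 7 semitones above the tonic. Cb + 7 semitones is pitch class 6, spelled on G as Gb.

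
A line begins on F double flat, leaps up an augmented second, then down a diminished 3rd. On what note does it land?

E

An augmented second up from Fbb is Gb (letter G, 3 semitones up).
A diminished third down from Gb is E (letter E, 2 semitones down).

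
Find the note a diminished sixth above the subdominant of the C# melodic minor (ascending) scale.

The subdominant of C# melodic minor (ascending) is F#.
A diminished sixth (7 semitones) above F# lands on the letter D, giving Db.

Db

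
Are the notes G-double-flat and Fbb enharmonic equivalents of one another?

No

Gbb is pitch class 5; Fbb is pitch class 3.
The pitch classes differ (5 vs. 3), so they are not enharmonic equivalents.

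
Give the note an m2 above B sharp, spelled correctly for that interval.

A second above B lands on the letter C.
A minor second spans 1 semitone, so B# moves to pitch class 1. On the letter C that is C#.

C#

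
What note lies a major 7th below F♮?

Gb

F down a major seventh is Gb, so the target letter is G.
From F, a major seventh is 11 semitones down: Gb.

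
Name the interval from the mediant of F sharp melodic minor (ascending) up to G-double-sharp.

augmented seventh

The mediant of F# melodic minor (ascending) is A.
A up to G##: letters A→G make it a seventh; 12 semitones makes it augmented.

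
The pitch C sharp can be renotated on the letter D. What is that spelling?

Plain D sits 1 semitone above C#, so on the letter D the same pitch needs a flat: Db.

Db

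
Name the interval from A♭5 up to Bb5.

Counting letters A–B gives a second.
Ab→Bb = 2 semitones, exactly the major second.

major second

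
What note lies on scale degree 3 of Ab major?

C

Degree 3 takes the letter 2 steps above A, which is C.
In major, degree 3 sits 4 semitones above the tonic. Ab + 4 semitones is pitch class 0, spelled on C as C.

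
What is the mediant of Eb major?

G

The Eb major scale runs Eb F G Ab Bb C D.
Degree 3 is G.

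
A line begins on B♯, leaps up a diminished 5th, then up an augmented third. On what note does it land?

A##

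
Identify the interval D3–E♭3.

Counting letters D–E gives a second.
D→Eb = 1 semitone, 1 narrower than the major second (2), so minor.

minor second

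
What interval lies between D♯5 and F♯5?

minor third

Counting letters D–E–F gives a third.
D#→F# = 3 semitones, 1 narrower than the major third (4), so minor.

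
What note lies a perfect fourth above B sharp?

E#

B up a perfect fourth is E, so the target letter is E.
From B#, a perfect fourth is 5 semitones up: E#.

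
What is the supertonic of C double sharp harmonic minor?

The C## harmonic minor scale runs C## D## E# F## G## A# B##.
Degree 2 is D##.

D##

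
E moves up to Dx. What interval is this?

The letter names run E→D, a span of 6 letter steps, so the interval is some kind of seventh.
E to D## is 12 semitones. A major seventh is 11, so 12 makes it augmented.

augmented seventh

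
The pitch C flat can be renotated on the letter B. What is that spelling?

B

Cb is pitch class 11. The letter B alone is pitch class 11.
Pitch class 11 on B needs no accidental: B.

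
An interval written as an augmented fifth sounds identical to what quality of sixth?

An augmented fifth spans 8 semitones.
A sixth spanning 8 semitones is minor (the major sixth is 9).

minor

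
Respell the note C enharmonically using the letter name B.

B#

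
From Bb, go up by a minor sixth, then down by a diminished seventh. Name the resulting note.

A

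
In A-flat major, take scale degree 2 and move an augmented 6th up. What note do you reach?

G#

Scale degree 2 of Ab major is Bb.
An augmented sixth (10 semitones) above Bb lands on the letter G, giving G#.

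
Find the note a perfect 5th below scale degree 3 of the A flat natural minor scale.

Fb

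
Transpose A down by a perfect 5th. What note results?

A down a perfect fifth is D, so the target letter is D.
From A, a perfect fifth is 7 semitones down: D.

D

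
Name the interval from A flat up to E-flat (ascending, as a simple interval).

perfect fifth

The letter names run A→E, a span of 4 letter steps, so the interval is some kind of fifth.
Ab to Eb is 7 semitones. A perfect fifth is 7, so 7 makes it perfect.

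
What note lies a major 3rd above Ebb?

Gb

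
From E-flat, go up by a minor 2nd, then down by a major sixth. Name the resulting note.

Abb

A minor second up from Eb is Fb (letter F, 1 semitone up).
A major sixth down from Fb is Abb (letter A, 9 semitones down).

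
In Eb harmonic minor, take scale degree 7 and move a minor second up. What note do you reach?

Eb

Scale degree 7 of Eb harmonic minor is D.
A minor second (1 semitone) above D lands on the letter E, giving Eb.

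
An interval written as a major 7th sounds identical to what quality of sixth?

doubly augmented

A major seventh spans 11 semitones.
A sixth spanning 11 semitones is doubly augmented (the major sixth is 9).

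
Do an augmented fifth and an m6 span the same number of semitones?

An augmented fifth spans 8 semitones; a minor sixth spans 8.
They are enharmonically equivalent.

Yes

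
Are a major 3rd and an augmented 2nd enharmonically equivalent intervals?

A major third spans 4 semitones; an augmented second spans 3.
The spans differ, so they are not enharmonic equivalents.

No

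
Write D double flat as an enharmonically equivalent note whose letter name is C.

Dbb is pitch class 0. The letter C alone is pitch class 0.
Pitch class 0 on C needs no accidental: C.

C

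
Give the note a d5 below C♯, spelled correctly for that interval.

C down a perfect fifth is F, so the target letter is F.
From C#, a diminished fifth is 6 semitones down: F##.

F##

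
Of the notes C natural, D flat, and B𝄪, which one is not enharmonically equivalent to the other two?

C

In 12-tone equal temperament, enharmonic equivalents share a pitch class. C is pitch class 0; Db is pitch class 1; B## is pitch class 1.
Db and B## share pitch class 1, while C is pitch class 0.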